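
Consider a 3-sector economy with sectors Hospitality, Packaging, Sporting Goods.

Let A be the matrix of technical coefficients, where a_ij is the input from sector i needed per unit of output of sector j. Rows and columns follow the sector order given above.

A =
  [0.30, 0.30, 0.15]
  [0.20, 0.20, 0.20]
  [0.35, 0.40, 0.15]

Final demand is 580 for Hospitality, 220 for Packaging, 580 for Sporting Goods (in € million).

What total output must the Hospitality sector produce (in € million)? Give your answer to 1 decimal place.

x_H = 1774.5

I − A =
  [   0.70    -0.30    -0.15]
  [  -0.20     0.80    -0.20]
  [  -0.35    -0.40     0.85]
Cofactors of I−A, C_ij = (−1)^(i+j)·(minor ij) (rows/columns in the sector order above):
  C_11 = (0.80)(0.85) − (-0.20)(-0.40) = 0.6000
  C_12 = −[(-0.20)(0.85) − (-0.20)(-0.35)] = 0.2400
  C_13 = (-0.20)(-0.40) − (0.80)(-0.35) = 0.3600
  C_21 = −[(-0.30)(0.85) − (-0.15)(-0.40)] = 0.3150
  C_22 = (0.70)(0.85) − (-0.15)(-0.35) = 0.5425
  C_23 = −[(0.70)(-0.40) − (-0.30)(-0.35)] = 0.3850
  C_31 = (-0.30)(-0.20) − (-0.15)(0.80) = 0.1800
  C_32 = −[(0.70)(-0.20) − (-0.15)(-0.20)] = 0.1700
  C_33 = (0.70)(0.80) − (-0.30)(-0.20) = 0.5000
det(I−A) = Σ_j (I−A)_1j·C_1j = (0.70)(0.6000) + (-0.30)(0.2400) + (-0.15)(0.3600) = 0.2940
adj(I−A) = Cᵀ =
  [ 0.6000   0.3150   0.1800]
  [ 0.2400   0.5425   0.1700]
  [ 0.3600   0.3850   0.5000]
(I − A)⁻¹ = adj(I−A) / det(I−A) ≈
  [   2.0408     1.0714     0.6122]
  [   0.8163     1.8452     0.5782]
  [   1.2245     1.3095     1.7007]
x = (I − A)⁻¹ d = adj(I−A)·d / det(I−A), with det(I−A) = 0.2940:
  x_H = (0.6000·580 + 0.3150·220 + 0.1800·580) / 0.2940 = 521.70 / 0.2940 ≈ 1774.5
  x_P = (0.2400·580 + 0.5425·220 + 0.1700·580) / 0.2940 = 357.15 / 0.2940 ≈ 1214.8
  x_S = (0.3600·580 + 0.3850·220 + 0.5000·580) / 0.2940 = 583.50 / 0.2940 ≈ 1984.7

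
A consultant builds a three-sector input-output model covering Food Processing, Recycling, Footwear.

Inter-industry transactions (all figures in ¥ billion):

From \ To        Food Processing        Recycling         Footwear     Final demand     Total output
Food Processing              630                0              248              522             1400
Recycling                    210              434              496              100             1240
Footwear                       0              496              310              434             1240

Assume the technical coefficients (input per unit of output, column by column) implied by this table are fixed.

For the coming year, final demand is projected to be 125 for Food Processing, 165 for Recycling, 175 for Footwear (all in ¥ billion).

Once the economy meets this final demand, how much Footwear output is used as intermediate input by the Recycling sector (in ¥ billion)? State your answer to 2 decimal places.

z_32 = 299.48

Technical coefficients a_ij = z_ij / X_j:
  a_11 = 630/1400 = 0.45, a_21 = 210/1400 = 0.15, a_31 = 0/1400 = 0.00
  a_12 = 0/1240 = 0.00, a_22 = 434/1240 = 0.35, a_32 = 496/1240 = 0.40
  a_13 = 248/1240 = 0.20, a_23 = 496/1240 = 0.40, a_33 = 310/1240 = 0.25
I − A =
  [   0.55     0.00    -0.20]
  [  -0.15     0.65    -0.40]
  [   0.00    -0.40     0.75]
Cofactors of I−A, C_ij = (−1)^(i+j)·(minor ij) (rows/columns in the sector order above):
  C_11 = (0.65)(0.75) − (-0.40)(-0.40) = 0.3275
  C_12 = −[(-0.15)(0.75) − (-0.40)(0.00)] = 0.1125
  C_13 = (-0.15)(-0.40) − (0.65)(0.00) = 0.0600
  C_21 = −[(0.00)(0.75) − (-0.20)(-0.40)] = 0.0800
  C_22 = (0.55)(0.75) − (-0.20)(0.00) = 0.4125
  C_23 = −[(0.55)(-0.40) − (0.00)(0.00)] = 0.2200
  C_31 = (0.00)(-0.40) − (-0.20)(0.65) = 0.1300
  C_32 = −[(0.55)(-0.40) − (-0.20)(-0.15)] = 0.2500
  C_33 = (0.55)(0.65) − (0.00)(-0.15) = 0.3575
det(I−A) = Σ_j (I−A)_1j·C_1j = (0.55)(0.3275) + (0.00)(0.1125) + (-0.20)(0.0600) = 0.168125
adj(I−A) = Cᵀ =
  [ 0.3275   0.0800   0.1300]
  [ 0.1125   0.4125   0.2500]
  [ 0.0600   0.2200   0.3575]
(I − A)⁻¹ = adj(I−A) / det(I−A) ≈
  [   1.9480     0.4758     0.7732]
  [   0.6691     2.4535     1.4870]
  [   0.3569     1.3086     2.1264]
First solve x = (I − A)⁻¹ d = adj(I−A)·d / det(I−A); in particular x_2 = (0.1125·125 + 0.4125·165 + 0.2500·175) / 0.168125 = 125.875 / 0.168125 ≈ 748.6989.
Intermediate flow from 3 to 2: z_32 = a_32 · x_2 = 0.40 × 125.875 / 0.168125 = 50.35 / 0.168125 ≈ 299.48.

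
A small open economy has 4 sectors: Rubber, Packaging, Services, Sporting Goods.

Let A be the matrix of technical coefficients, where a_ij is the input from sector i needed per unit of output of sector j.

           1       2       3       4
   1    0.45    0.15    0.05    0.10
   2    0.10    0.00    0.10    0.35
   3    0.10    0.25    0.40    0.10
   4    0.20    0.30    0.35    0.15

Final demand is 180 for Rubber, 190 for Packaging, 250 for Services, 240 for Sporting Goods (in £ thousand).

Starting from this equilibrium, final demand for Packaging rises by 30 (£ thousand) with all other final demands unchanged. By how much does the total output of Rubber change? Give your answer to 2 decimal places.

Δx_1 = 21.34

I − A =
  [   0.55    -0.15    -0.05    -0.10]
  [  -0.10     1.00    -0.10    -0.35]
  [  -0.10    -0.25     0.60    -0.10]
  [  -0.20    -0.30    -0.35     0.85]
Compute the cofactors C_ij = (−1)^(i+j)·(3×3 minor ij) of I−A; the adjugate is their transpose:
adj(I−A) = Cᵀ =
  [ 0.357125   0.110125   0.106375   0.099875]
  [ 0.112250   0.240500   0.123375   0.126750]
  [ 0.136250   0.147125   0.363500   0.119375]
  [ 0.179750   0.171375   0.218250   0.299500]
det(I−A) = Σ_j (I−A)_1j·C_1j = (0.55)(0.357125) + (-0.15)(0.112250) + (-0.05)(0.136250) + (-0.10)(0.179750) = 0.15479375
(I − A)⁻¹ = adj(I−A) / det(I−A) ≈
  [   2.3071     0.7114     0.6872     0.6452]
  [   0.7252     1.5537     0.7970     0.8188]
  [   0.8802     0.9505     2.3483     0.7712]
  [   1.1612     1.1071     1.4099     1.9348]
Δx = (I − A)⁻¹ Δd with Δd having +30 in the Packaging component and 0 elsewhere.
So Δx_1 = L_12 · (+30), where L_12 = adj(I−A)_12 / det(I−A) = 0.110125 / 0.15479375.
Δx_1 = 0.110125 × (+30) / 0.15479375 = 3.30375 / 0.15479375 ≈ 21.34.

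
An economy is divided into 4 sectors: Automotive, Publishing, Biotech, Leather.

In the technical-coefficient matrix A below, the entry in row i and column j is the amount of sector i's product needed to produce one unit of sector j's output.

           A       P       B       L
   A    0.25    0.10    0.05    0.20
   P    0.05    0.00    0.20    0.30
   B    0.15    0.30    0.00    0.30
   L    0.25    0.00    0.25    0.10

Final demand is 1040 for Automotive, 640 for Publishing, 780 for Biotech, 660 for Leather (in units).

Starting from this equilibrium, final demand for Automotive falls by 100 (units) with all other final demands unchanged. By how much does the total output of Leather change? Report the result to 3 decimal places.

Δx_L = -57.929

I − A =
  [   0.75    -0.10    -0.05    -0.20]
  [  -0.05     1.00    -0.20    -0.30]
  [  -0.15    -0.30     1.00    -0.30]
  [  -0.25     0.00    -0.25     0.90]
Compute the cofactors C_ij = (−1)^(i+j)·(3×3 minor ij) of I−A; the adjugate is their transpose:
adj(I−A) = Cᵀ =
  [ 0.74850   0.11100   0.12050   0.24350]
  [ 0.16950   0.55075   0.18975   0.28450]
  [ 0.24600   0.20850   0.61300   0.32850]
  [ 0.27625   0.08875   0.20375   0.68875]
det(I−A) = Σ_j (I−A)_1j·C_1j = (0.75)(0.74850) + (-0.10)(0.16950) + (-0.05)(0.24600) + (-0.20)(0.27625) = 0.476875
(I − A)⁻¹ = adj(I−A) / det(I−A) ≈
  [   1.5696     0.2328     0.2527     0.5106]
  [   0.3554     1.1549     0.3979     0.5966]
  [   0.5159     0.4372     1.2855     0.6889]
  [   0.5793     0.1861     0.4273     1.4443]
Δx = (I − A)⁻¹ Δd with Δd having -100 in the Automotive component and 0 elsewhere.
So Δx_L = L_LA · (-100), where L_LA = adj(I−A)_LA / det(I−A) = 0.27625 / 0.476875.
Δx_L = 0.27625 × (-100) / 0.476875 = -27.625 / 0.476875 ≈ -57.929.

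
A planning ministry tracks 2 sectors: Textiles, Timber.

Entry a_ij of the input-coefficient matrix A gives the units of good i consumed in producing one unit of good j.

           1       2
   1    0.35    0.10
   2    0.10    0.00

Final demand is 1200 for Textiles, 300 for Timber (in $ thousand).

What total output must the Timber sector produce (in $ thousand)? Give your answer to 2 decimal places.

x_2 = 492.19

I − A =
  [   0.65    -0.10]
  [  -0.10     1.00]
det(I−A) = (0.65)(1.00) − (-0.10)(-0.10) = 0.6400
adj(I−A) = [[1.00, 0.10], [0.10, 0.65]]
(I − A)⁻¹ = adj(I−A) / det(I−A) ≈
  [   1.5625     0.1563]
  [   0.1563     1.0156]
x = (I − A)⁻¹ d = adj(I−A)·d / det(I−A), with det(I−A) = 0.6400:
  x_1 = (1.00·1200 + 0.10·300) / 0.6400 = 1230.00 / 0.6400 ≈ 1921.88
  x_2 = (0.10·1200 + 0.65·300) / 0.6400 = 315.00 / 0.6400 ≈ 492.19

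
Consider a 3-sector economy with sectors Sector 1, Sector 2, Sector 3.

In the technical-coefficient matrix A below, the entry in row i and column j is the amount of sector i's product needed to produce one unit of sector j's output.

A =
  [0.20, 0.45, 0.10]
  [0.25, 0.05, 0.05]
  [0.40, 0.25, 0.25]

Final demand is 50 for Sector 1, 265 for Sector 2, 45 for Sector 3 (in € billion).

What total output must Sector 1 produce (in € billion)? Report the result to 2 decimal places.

I − A =
  [   0.80    -0.45    -0.10]
  [  -0.25     0.95    -0.05]
  [  -0.40    -0.25     0.75]
Cofactors of I−A, C_ij = (−1)^(i+j)·(minor ij) (rows/columns in the sector order above):
  C_11 = (0.95)(0.75) − (-0.05)(-0.25) = 0.7000
  C_12 = −[(-0.25)(0.75) − (-0.05)(-0.40)] = 0.2075
  C_13 = (-0.25)(-0.25) − (0.95)(-0.40) = 0.4425
  C_21 = −[(-0.45)(0.75) − (-0.10)(-0.25)] = 0.3625
  C_22 = (0.80)(0.75) − (-0.10)(-0.40) = 0.5600
  C_23 = −[(0.80)(-0.25) − (-0.45)(-0.40)] = 0.3800
  C_31 = (-0.45)(-0.05) − (-0.10)(0.95) = 0.1175
  C_32 = −[(0.80)(-0.05) − (-0.10)(-0.25)] = 0.0650
  C_33 = (0.80)(0.95) − (-0.45)(-0.25) = 0.6475
det(I−A) = Σ_j (I−A)_1j·C_1j = (0.80)(0.7000) + (-0.45)(0.2075) + (-0.10)(0.4425) = 0.422375
adj(I−A) = Cᵀ =
  [ 0.7000   0.3625   0.1175]
  [ 0.2075   0.5600   0.0650]
  [ 0.4425   0.3800   0.6475]
(I − A)⁻¹ = adj(I−A) / det(I−A) ≈
  [   1.6573     0.8582     0.2782]
  [   0.4913     1.3258     0.1539]
  [   1.0476     0.8997     1.5330]
x = (I − A)⁻¹ d = adj(I−A)·d / det(I−A), with det(I−A) = 0.422375:
  x_1 = (0.7000·50 + 0.3625·265 + 0.1175·45) / 0.422375 = 136.35 / 0.422375 ≈ 322.82
  x_2 = (0.2075·50 + 0.5600·265 + 0.0650·45) / 0.422375 = 161.70 / 0.422375 ≈ 382.84
  x_3 = (0.4425·50 + 0.3800·265 + 0.6475·45) / 0.422375 = 151.9625 / 0.422375 ≈ 359.78

x_1 = 322.82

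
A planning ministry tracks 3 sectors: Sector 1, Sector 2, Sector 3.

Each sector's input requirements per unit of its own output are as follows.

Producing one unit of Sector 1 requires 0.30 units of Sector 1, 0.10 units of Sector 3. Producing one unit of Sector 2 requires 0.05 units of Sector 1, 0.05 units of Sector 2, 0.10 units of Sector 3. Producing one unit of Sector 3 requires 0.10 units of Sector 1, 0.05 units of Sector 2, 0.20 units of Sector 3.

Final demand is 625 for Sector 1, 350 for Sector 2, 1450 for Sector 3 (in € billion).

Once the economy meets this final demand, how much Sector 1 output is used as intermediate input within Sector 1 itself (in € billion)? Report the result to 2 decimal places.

I − A =
  [   0.70    -0.05    -0.10]
  [   0.00     0.95    -0.05]
  [  -0.10    -0.10     0.80]
Cofactors of I−A, C_ij = (−1)^(i+j)·(minor ij) (rows/columns in the sector order above):
  C_11 = (0.95)(0.80) − (-0.05)(-0.10) = 0.7550
  C_12 = −[(0.00)(0.80) − (-0.05)(-0.10)] = 0.0050
  C_13 = (0.00)(-0.10) − (0.95)(-0.10) = 0.0950
  C_21 = −[(-0.05)(0.80) − (-0.10)(-0.10)] = 0.0500
  C_22 = (0.70)(0.80) − (-0.10)(-0.10) = 0.5500
  C_23 = −[(0.70)(-0.10) − (-0.05)(-0.10)] = 0.0750
  C_31 = (-0.05)(-0.05) − (-0.10)(0.95) = 0.0975
  C_32 = −[(0.70)(-0.05) − (-0.10)(0.00)] = 0.0350
  C_33 = (0.70)(0.95) − (-0.05)(0.00) = 0.6650
det(I−A) = Σ_j (I−A)_1j·C_1j = (0.70)(0.7550) + (-0.05)(0.0050) + (-0.10)(0.0950) = 0.51875
adj(I−A) = Cᵀ =
  [ 0.7550   0.0500   0.0975]
  [ 0.0050   0.5500   0.0350]
  [ 0.0950   0.0750   0.6650]
(I − A)⁻¹ = adj(I−A) / det(I−A) ≈
  [   1.4554     0.0964     0.1880]
  [   0.0096     1.0602     0.0675]
  [   0.1831     0.1446     1.2819]
First solve x = (I − A)⁻¹ d = adj(I−A)·d / det(I−A); in particular x_1 = (0.7550·625 + 0.0500·350 + 0.0975·1450) / 0.51875 = 630.75 / 0.51875 ≈ 1215.9036.
Intermediate flow from 1 to 1: z_11 = a_11 · x_1 = 0.30 × 630.75 / 0.51875 = 189.225 / 0.51875 ≈ 364.77.

z_11 = 364.77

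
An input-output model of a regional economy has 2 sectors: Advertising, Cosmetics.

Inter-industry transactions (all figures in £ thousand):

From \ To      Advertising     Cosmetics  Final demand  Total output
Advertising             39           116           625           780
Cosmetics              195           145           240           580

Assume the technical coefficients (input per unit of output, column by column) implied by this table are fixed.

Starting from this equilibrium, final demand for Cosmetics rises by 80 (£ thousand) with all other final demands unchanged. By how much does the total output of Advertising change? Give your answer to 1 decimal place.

Δx_1 = 24.2

Technical coefficients a_ij = z_ij / X_j:
  a_11 = 39/780 = 0.05, a_21 = 195/780 = 0.25
  a_12 = 116/580 = 0.20, a_22 = 145/580 = 0.25
I − A =
  [   0.95    -0.20]
  [  -0.25     0.75]
det(I−A) = (0.95)(0.75) − (-0.20)(-0.25) = 0.6625
adj(I−A) = [[0.75, 0.20], [0.25, 0.95]]
(I − A)⁻¹ = adj(I−A) / det(I−A) ≈
  [   1.1321     0.3019]
  [   0.3774     1.4340]
Δx = (I − A)⁻¹ Δd with Δd having +80 in the Cosmetics component and 0 elsewhere.
So Δx_1 = L_12 · (+80), where L_12 = adj(I−A)_12 / det(I−A) = 0.20 / 0.6625.
Δx_1 = 0.20 × (+80) / 0.6625 = 16.00 / 0.6625 ≈ 24.2.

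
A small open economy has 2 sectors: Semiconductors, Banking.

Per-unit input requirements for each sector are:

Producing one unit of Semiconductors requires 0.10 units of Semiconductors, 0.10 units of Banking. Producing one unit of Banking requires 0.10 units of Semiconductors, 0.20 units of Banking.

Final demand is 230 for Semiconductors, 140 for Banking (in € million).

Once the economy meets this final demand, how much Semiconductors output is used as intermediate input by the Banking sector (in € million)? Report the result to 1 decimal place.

z_12 = 21.0

I − A =
  [   0.90    -0.10]
  [  -0.10     0.80]
det(I−A) = (0.90)(0.80) − (-0.10)(-0.10) = 0.7100
adj(I−A) = [[0.80, 0.10], [0.10, 0.90]]
(I − A)⁻¹ = adj(I−A) / det(I−A) ≈
  [   1.1268     0.1408]
  [   0.1408     1.2676]
First solve x = (I − A)⁻¹ d = adj(I−A)·d / det(I−A); in particular x_2 = (0.10·230 + 0.90·140) / 0.7100 = 149.00 / 0.7100 ≈ 209.859.
Intermediate flow from 1 to 2: z_12 = a_12 · x_2 = 0.10 × 149.00 / 0.7100 = 14.90 / 0.7100 ≈ 21.0.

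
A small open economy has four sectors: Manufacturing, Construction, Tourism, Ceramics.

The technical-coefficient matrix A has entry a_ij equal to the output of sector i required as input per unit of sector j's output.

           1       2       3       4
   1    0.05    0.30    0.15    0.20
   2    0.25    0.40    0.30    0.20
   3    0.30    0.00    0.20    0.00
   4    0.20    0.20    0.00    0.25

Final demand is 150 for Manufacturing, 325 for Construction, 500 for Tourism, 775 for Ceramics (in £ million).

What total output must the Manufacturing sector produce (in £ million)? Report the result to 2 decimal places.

I − A =
  [   0.95    -0.30    -0.15    -0.20]
  [  -0.25     0.60    -0.30    -0.20]
  [  -0.30     0.00     0.80     0.00]
  [  -0.20    -0.20     0.00     0.75]
Compute the cofactors C_ij = (−1)^(i+j)·(3×3 minor ij) of I−A; the adjugate is their transpose:
adj(I−A) = Cᵀ =
  [ 0.328000   0.212000   0.141000   0.144000]
  [ 0.249500   0.504250   0.235875   0.201000]
  [ 0.123000   0.079500   0.287250   0.054000]
  [ 0.154000   0.191000   0.100500   0.342000]
det(I−A) = Σ_j (I−A)_1j·C_1j = (0.95)(0.328000) + (-0.30)(0.249500) + (-0.15)(0.123000) + (-0.20)(0.154000) = 0.1875
(I − A)⁻¹ = adj(I−A) / det(I−A) ≈
  [   1.7493     1.1307     0.7520     0.7680]
  [   1.3307     2.6893     1.2580     1.0720]
  [   0.6560     0.4240     1.5320     0.2880]
  [   0.8213     1.0187     0.5360     1.8240]
x = (I − A)⁻¹ d = adj(I−A)·d / det(I−A), with det(I−A) = 0.1875:
  x_1 = (0.328000·150 + 0.212000·325 + 0.141000·500 + 0.144000·775) / 0.1875 = 300.20 / 0.1875 ≈ 1601.07
  x_2 = (0.249500·150 + 0.504250·325 + 0.235875·500 + 0.201000·775) / 0.1875 = 475.01875 / 0.1875 ≈ 2533.43
  x_3 = (0.123000·150 + 0.079500·325 + 0.287250·500 + 0.054000·775) / 0.1875 = 229.7625 / 0.1875 = 1225.40
  x_4 = (0.154000·150 + 0.191000·325 + 0.100500·500 + 0.342000·775) / 0.1875 = 400.475 / 0.1875 ≈ 2135.87

x_1 = 1601.07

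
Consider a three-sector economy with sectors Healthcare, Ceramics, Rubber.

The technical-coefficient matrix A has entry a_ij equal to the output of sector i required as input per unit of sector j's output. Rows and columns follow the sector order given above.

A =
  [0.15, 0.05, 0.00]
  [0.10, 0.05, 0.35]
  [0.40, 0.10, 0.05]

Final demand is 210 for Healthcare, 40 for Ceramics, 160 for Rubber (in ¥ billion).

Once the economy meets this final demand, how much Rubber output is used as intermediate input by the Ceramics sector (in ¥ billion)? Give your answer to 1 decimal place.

I − A =
  [   0.85    -0.05     0.00]
  [  -0.10     0.95    -0.35]
  [  -0.40    -0.10     0.95]
Cofactors of I−A, C_ij = (−1)^(i+j)·(minor ij) (rows/columns in the sector order above):
  C_11 = (0.95)(0.95) − (-0.35)(-0.10) = 0.8675
  C_12 = −[(-0.10)(0.95) − (-0.35)(-0.40)] = 0.2350
  C_13 = (-0.10)(-0.10) − (0.95)(-0.40) = 0.3900
  C_21 = −[(-0.05)(0.95) − (0.00)(-0.10)] = 0.0475
  C_22 = (0.85)(0.95) − (0.00)(-0.40) = 0.8075
  C_23 = −[(0.85)(-0.10) − (-0.05)(-0.40)] = 0.1050
  C_31 = (-0.05)(-0.35) − (0.00)(0.95) = 0.0175
  C_32 = −[(0.85)(-0.35) − (0.00)(-0.10)] = 0.2975
  C_33 = (0.85)(0.95) − (-0.05)(-0.10) = 0.8025
det(I−A) = Σ_j (I−A)_1j·C_1j = (0.85)(0.8675) + (-0.05)(0.2350) + (0.00)(0.3900) = 0.725625
adj(I−A) = Cᵀ =
  [ 0.8675   0.0475   0.0175]
  [ 0.2350   0.8075   0.2975]
  [ 0.3900   0.1050   0.8025]
(I − A)⁻¹ = adj(I−A) / det(I−A) ≈
  [   1.1955     0.0655     0.0241]
  [   0.3239     1.1128     0.4100]
  [   0.5375     0.1447     1.1059]
First solve x = (I − A)⁻¹ d = adj(I−A)·d / det(I−A); in particular x_C = (0.2350·210 + 0.8075·40 + 0.2975·160) / 0.725625 = 129.25 / 0.725625 ≈ 178.122.
Intermediate flow from R to C: z_RC = a_RC · x_C = 0.10 × 129.25 / 0.725625 = 12.925 / 0.725625 ≈ 17.8.

z_RC = 17.8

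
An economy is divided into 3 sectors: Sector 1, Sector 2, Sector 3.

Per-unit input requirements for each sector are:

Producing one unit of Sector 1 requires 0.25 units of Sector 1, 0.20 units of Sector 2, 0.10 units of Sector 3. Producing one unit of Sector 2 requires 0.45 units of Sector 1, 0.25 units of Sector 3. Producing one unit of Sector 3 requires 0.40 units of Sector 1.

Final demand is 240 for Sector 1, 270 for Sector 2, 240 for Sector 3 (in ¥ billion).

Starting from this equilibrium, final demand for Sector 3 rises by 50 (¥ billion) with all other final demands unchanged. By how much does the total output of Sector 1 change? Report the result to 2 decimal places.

Δx_1 = 33.33

I − A =
  [   0.75    -0.45    -0.40]
  [  -0.20     1.00     0.00]
  [  -0.10    -0.25     1.00]
Cofactors of I−A, C_ij = (−1)^(i+j)·(minor ij) (rows/columns in the sector order above):
  C_11 = (1.00)(1.00) − (0.00)(-0.25) = 1.0000
  C_12 = −[(-0.20)(1.00) − (0.00)(-0.10)] = 0.2000
  C_13 = (-0.20)(-0.25) − (1.00)(-0.10) = 0.1500
  C_21 = −[(-0.45)(1.00) − (-0.40)(-0.25)] = 0.5500
  C_22 = (0.75)(1.00) − (-0.40)(-0.10) = 0.7100
  C_23 = −[(0.75)(-0.25) − (-0.45)(-0.10)] = 0.2325
  C_31 = (-0.45)(0.00) − (-0.40)(1.00) = 0.4000
  C_32 = −[(0.75)(0.00) − (-0.40)(-0.20)] = 0.0800
  C_33 = (0.75)(1.00) − (-0.45)(-0.20) = 0.6600
det(I−A) = Σ_j (I−A)_1j·C_1j = (0.75)(1.0000) + (-0.45)(0.2000) + (-0.40)(0.1500) = 0.6000
adj(I−A) = Cᵀ =
  [ 1.0000   0.5500   0.4000]
  [ 0.2000   0.7100   0.0800]
  [ 0.1500   0.2325   0.6600]
(I − A)⁻¹ = adj(I−A) / det(I−A) ≈
  [   1.6667     0.9167     0.6667]
  [   0.3333     1.1833     0.1333]
  [   0.2500     0.3875     1.1000]
Δx = (I − A)⁻¹ Δd with Δd having +50 in the Sector 3 component and 0 elsewhere.
So Δx_1 = L_13 · (+50), where L_13 = adj(I−A)_13 / det(I−A) = 0.4000 / 0.6000.
Δx_1 = 0.4000 × (+50) / 0.6000 = 20.00 / 0.6000 ≈ 33.33.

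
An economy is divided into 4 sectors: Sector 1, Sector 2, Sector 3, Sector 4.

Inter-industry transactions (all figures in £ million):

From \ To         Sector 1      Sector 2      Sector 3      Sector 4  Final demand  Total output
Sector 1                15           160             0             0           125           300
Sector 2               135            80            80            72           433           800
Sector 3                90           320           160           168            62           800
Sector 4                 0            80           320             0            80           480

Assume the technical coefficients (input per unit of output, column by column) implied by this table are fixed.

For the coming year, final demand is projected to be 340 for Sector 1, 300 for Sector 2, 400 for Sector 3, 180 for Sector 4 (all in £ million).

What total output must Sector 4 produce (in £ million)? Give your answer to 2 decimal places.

Technical coefficients a_ij = z_ij / X_j:
  a_11 = 15/300 = 0.05, a_21 = 135/300 = 0.45, a_31 = 90/300 = 0.30, a_41 = 0/300 = 0.00
  a_12 = 160/800 = 0.20, a_22 = 80/800 = 0.10, a_32 = 320/800 = 0.40, a_42 = 80/800 = 0.10
  a_13 = 0/800 = 0.00, a_23 = 80/800 = 0.10, a_33 = 160/800 = 0.20, a_43 = 320/800 = 0.40
  a_14 = 0/480 = 0.00, a_24 = 72/480 = 0.15, a_34 = 168/480 = 0.35, a_44 = 0/480 = 0.00
I − A =
  [   0.95    -0.20     0.00     0.00]
  [  -0.45     0.90    -0.10    -0.15]
  [  -0.30    -0.40     0.80    -0.35]
  [   0.00    -0.10    -0.40     1.00]
Compute the cofactors C_ij = (−1)^(i+j)·(3×3 minor ij) of I−A; the adjugate is their transpose:
adj(I−A) = Cᵀ =
  [ 0.51450   0.13200   0.03200   0.03100]
  [ 0.34500   0.62700   0.15200   0.14725]
  [ 0.46125   0.47325   0.75075   0.33375]
  [ 0.21900   0.25200   0.31550   0.56800]
det(I−A) = Σ_j (I−A)_1j·C_1j = (0.95)(0.51450) + (-0.20)(0.34500) + (0.00)(0.46125) + (0.00)(0.21900) = 0.419775
(I − A)⁻¹ = adj(I−A) / det(I−A) ≈
  [   1.2257     0.3145     0.0762     0.0738]
  [   0.8219     1.4937     0.3621     0.3508]
  [   1.0988     1.1274     1.7885     0.7951]
  [   0.5217     0.6003     0.7516     1.3531]
x = (I − A)⁻¹ d = adj(I−A)·d / det(I−A), with det(I−A) = 0.419775:
  x_1 = (0.51450·340 + 0.13200·300 + 0.03200·400 + 0.03100·180) / 0.419775 = 232.91 / 0.419775 ≈ 554.84
  x_2 = (0.34500·340 + 0.62700·300 + 0.15200·400 + 0.14725·180) / 0.419775 = 392.705 / 0.419775 ≈ 935.51
  x_3 = (0.46125·340 + 0.47325·300 + 0.75075·400 + 0.33375·180) / 0.419775 = 659.175 / 0.419775 ≈ 1570.31
  x_4 = (0.21900·340 + 0.25200·300 + 0.31550·400 + 0.56800·180) / 0.419775 = 378.50 / 0.419775 ≈ 901.67

x_4 = 901.67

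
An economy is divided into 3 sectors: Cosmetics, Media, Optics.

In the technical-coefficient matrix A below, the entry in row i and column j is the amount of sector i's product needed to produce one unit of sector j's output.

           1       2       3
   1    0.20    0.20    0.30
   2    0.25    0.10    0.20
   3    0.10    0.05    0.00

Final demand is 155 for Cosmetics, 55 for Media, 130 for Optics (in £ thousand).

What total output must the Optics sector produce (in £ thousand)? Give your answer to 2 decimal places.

x_3 = 169.45

I − A =
  [   0.80    -0.20    -0.30]
  [  -0.25     0.90    -0.20]
  [  -0.10    -0.05     1.00]
Cofactors of I−A, C_ij = (−1)^(i+j)·(minor ij) (rows/columns in the sector order above):
  C_11 = (0.90)(1.00) − (-0.20)(-0.05) = 0.8900
  C_12 = −[(-0.25)(1.00) − (-0.20)(-0.10)] = 0.2700
  C_13 = (-0.25)(-0.05) − (0.90)(-0.10) = 0.1025
  C_21 = −[(-0.20)(1.00) − (-0.30)(-0.05)] = 0.2150
  C_22 = (0.80)(1.00) − (-0.30)(-0.10) = 0.7700
  C_23 = −[(0.80)(-0.05) − (-0.20)(-0.10)] = 0.0600
  C_31 = (-0.20)(-0.20) − (-0.30)(0.90) = 0.3100
  C_32 = −[(0.80)(-0.20) − (-0.30)(-0.25)] = 0.2350
  C_33 = (0.80)(0.90) − (-0.20)(-0.25) = 0.6700
det(I−A) = Σ_j (I−A)_1j·C_1j = (0.80)(0.8900) + (-0.20)(0.2700) + (-0.30)(0.1025) = 0.62725
adj(I−A) = Cᵀ =
  [ 0.8900   0.2150   0.3100]
  [ 0.2700   0.7700   0.2350]
  [ 0.1025   0.0600   0.6700]
(I − A)⁻¹ = adj(I−A) / det(I−A) ≈
  [   1.4189     0.3428     0.4942]
  [   0.4305     1.2276     0.3747]
  [   0.1634     0.0957     1.0682]
x = (I − A)⁻¹ d = adj(I−A)·d / det(I−A), with det(I−A) = 0.62725:
  x_1 = (0.8900·155 + 0.2150·55 + 0.3100·130) / 0.62725 = 190.075 / 0.62725 ≈ 303.03
  x_2 = (0.2700·155 + 0.7700·55 + 0.2350·130) / 0.62725 = 114.75 / 0.62725 ≈ 182.94
  x_3 = (0.1025·155 + 0.0600·55 + 0.6700·130) / 0.62725 = 106.2875 / 0.62725 ≈ 169.45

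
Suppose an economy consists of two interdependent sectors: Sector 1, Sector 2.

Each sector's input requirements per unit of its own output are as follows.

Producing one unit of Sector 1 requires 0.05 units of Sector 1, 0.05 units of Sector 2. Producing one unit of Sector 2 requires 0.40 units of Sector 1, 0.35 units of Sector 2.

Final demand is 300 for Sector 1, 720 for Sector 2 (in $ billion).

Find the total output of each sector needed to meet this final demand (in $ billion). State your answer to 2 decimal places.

x_1 = 808.37, x_2 = 1169.87

I − A =
  [   0.95    -0.40]
  [  -0.05     0.65]
det(I−A) = (0.95)(0.65) − (-0.40)(-0.05) = 0.5975
adj(I−A) = [[0.65, 0.40], [0.05, 0.95]]
(I − A)⁻¹ = adj(I−A) / det(I−A) ≈
  [   1.0879     0.6695]
  [   0.0837     1.5900]
x = (I − A)⁻¹ d = adj(I−A)·d / det(I−A), with det(I−A) = 0.5975:
  x_1 = (0.65·300 + 0.40·720) / 0.5975 = 483.00 / 0.5975 ≈ 808.37
  x_2 = (0.05·300 + 0.95·720) / 0.5975 = 699.00 / 0.5975 ≈ 1169.87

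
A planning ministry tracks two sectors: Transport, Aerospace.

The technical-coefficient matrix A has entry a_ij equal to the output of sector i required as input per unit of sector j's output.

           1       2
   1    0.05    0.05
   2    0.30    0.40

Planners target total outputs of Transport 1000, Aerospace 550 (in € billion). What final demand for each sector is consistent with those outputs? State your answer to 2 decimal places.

d_1 = 922.50, d_2 = 30.00

I − A =
  [   0.95    -0.05]
  [  -0.30     0.60]
d = (I − A) x:
  d_1 = (+0.95)·1000 + (-0.05)·550 = 922.50
  d_2 = (-0.30)·1000 + (+0.60)·550 = 30.00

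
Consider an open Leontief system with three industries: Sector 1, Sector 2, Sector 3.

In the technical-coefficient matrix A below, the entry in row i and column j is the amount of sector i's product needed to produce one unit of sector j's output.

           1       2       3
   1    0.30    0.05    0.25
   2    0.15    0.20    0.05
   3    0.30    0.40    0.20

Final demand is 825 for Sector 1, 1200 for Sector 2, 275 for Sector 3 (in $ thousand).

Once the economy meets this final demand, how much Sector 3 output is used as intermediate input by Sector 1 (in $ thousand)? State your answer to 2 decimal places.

I − A =
  [   0.70    -0.05    -0.25]
  [  -0.15     0.80    -0.05]
  [  -0.30    -0.40     0.80]
Cofactors of I−A, C_ij = (−1)^(i+j)·(minor ij) (rows/columns in the sector order above):
  C_11 = (0.80)(0.80) − (-0.05)(-0.40) = 0.6200
  C_12 = −[(-0.15)(0.80) − (-0.05)(-0.30)] = 0.1350
  C_13 = (-0.15)(-0.40) − (0.80)(-0.30) = 0.3000
  C_21 = −[(-0.05)(0.80) − (-0.25)(-0.40)] = 0.1400
  C_22 = (0.70)(0.80) − (-0.25)(-0.30) = 0.4850
  C_23 = −[(0.70)(-0.40) − (-0.05)(-0.30)] = 0.2950
  C_31 = (-0.05)(-0.05) − (-0.25)(0.80) = 0.2025
  C_32 = −[(0.70)(-0.05) − (-0.25)(-0.15)] = 0.0725
  C_33 = (0.70)(0.80) − (-0.05)(-0.15) = 0.5525
det(I−A) = Σ_j (I−A)_1j·C_1j = (0.70)(0.6200) + (-0.05)(0.1350) + (-0.25)(0.3000) = 0.35225
adj(I−A) = Cᵀ =
  [ 0.6200   0.1400   0.2025]
  [ 0.1350   0.4850   0.0725]
  [ 0.3000   0.2950   0.5525]
(I − A)⁻¹ = adj(I−A) / det(I−A) ≈
  [   1.7601     0.3974     0.5749]
  [   0.3833     1.3769     0.2058]
  [   0.8517     0.8375     1.5685]
First solve x = (I − A)⁻¹ d = adj(I−A)·d / det(I−A); in particular x_1 = (0.6200·825 + 0.1400·1200 + 0.2025·275) / 0.35225 = 735.1875 / 0.35225 ≈ 2087.1185.
Intermediate flow from 3 to 1: z_31 = a_31 · x_1 = 0.30 × 735.1875 / 0.35225 = 220.55625 / 0.35225 ≈ 626.14.

z_31 = 626.14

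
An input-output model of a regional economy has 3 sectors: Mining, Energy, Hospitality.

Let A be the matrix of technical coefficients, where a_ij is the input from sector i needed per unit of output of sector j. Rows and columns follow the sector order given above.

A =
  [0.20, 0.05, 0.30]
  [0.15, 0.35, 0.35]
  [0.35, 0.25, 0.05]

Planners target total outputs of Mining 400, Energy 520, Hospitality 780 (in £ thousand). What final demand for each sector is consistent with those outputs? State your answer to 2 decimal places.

I − A =
  [   0.80    -0.05    -0.30]
  [  -0.15     0.65    -0.35]
  [  -0.35    -0.25     0.95]
d = (I − A) x:
  d_M = (+0.80)·400 + (-0.05)·520 + (-0.30)·780 = 60.00
  d_E = (-0.15)·400 + (+0.65)·520 + (-0.35)·780 = 5.00
  d_H = (-0.35)·400 + (-0.25)·520 + (+0.95)·780 = 471.00

d_M = 60.00, d_E = 5.00, d_H = 471.00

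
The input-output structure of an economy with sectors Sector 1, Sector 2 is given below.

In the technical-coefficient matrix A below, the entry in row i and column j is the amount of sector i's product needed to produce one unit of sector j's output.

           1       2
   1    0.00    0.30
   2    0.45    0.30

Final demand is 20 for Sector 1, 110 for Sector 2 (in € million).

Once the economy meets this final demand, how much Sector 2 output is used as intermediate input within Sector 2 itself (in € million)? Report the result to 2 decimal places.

z_22 = 63.19

I − A =
  [   1.00    -0.30]
  [  -0.45     0.70]
det(I−A) = (1.00)(0.70) − (-0.30)(-0.45) = 0.5650
adj(I−A) = [[0.70, 0.30], [0.45, 1.00]]
(I − A)⁻¹ = adj(I−A) / det(I−A) ≈
  [   1.2389     0.5310]
  [   0.7965     1.7699]
First solve x = (I − A)⁻¹ d = adj(I−A)·d / det(I−A); in particular x_2 = (0.45·20 + 1.00·110) / 0.5650 = 119.00 / 0.5650 ≈ 210.6195.
Intermediate flow from 2 to 2: z_22 = a_22 · x_2 = 0.30 × 119.00 / 0.5650 = 35.70 / 0.5650 ≈ 63.19.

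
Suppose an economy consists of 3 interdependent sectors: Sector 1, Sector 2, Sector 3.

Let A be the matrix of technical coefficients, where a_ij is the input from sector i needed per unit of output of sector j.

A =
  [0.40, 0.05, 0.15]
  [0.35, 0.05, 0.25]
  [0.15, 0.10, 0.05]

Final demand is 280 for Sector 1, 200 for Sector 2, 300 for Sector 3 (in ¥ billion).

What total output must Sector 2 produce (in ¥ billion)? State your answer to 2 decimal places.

x_2 = 568.89

I − A =
  [   0.60    -0.05    -0.15]
  [  -0.35     0.95    -0.25]
  [  -0.15    -0.10     0.95]
Cofactors of I−A, C_ij = (−1)^(i+j)·(minor ij) (rows/columns in the sector order above):
  C_11 = (0.95)(0.95) − (-0.25)(-0.10) = 0.8775
  C_12 = −[(-0.35)(0.95) − (-0.25)(-0.15)] = 0.3700
  C_13 = (-0.35)(-0.10) − (0.95)(-0.15) = 0.1775
  C_21 = −[(-0.05)(0.95) − (-0.15)(-0.10)] = 0.0625
  C_22 = (0.60)(0.95) − (-0.15)(-0.15) = 0.5475
  C_23 = −[(0.60)(-0.10) − (-0.05)(-0.15)] = 0.0675
  C_31 = (-0.05)(-0.25) − (-0.15)(0.95) = 0.1550
  C_32 = −[(0.60)(-0.25) − (-0.15)(-0.35)] = 0.2025
  C_33 = (0.60)(0.95) − (-0.05)(-0.35) = 0.5525
det(I−A) = Σ_j (I−A)_1j·C_1j = (0.60)(0.8775) + (-0.05)(0.3700) + (-0.15)(0.1775) = 0.481375
adj(I−A) = Cᵀ =
  [ 0.8775   0.0625   0.1550]
  [ 0.3700   0.5475   0.2025]
  [ 0.1775   0.0675   0.5525]
(I − A)⁻¹ = adj(I−A) / det(I−A) ≈
  [   1.8229     0.1298     0.3220]
  [   0.7686     1.1374     0.4207]
  [   0.3687     0.1402     1.1478]
x = (I − A)⁻¹ d = adj(I−A)·d / det(I−A), with det(I−A) = 0.481375:
  x_1 = (0.8775·280 + 0.0625·200 + 0.1550·300) / 0.481375 = 304.70 / 0.481375 ≈ 632.98
  x_2 = (0.3700·280 + 0.5475·200 + 0.2025·300) / 0.481375 = 273.85 / 0.481375 ≈ 568.89
  x_3 = (0.1775·280 + 0.0675·200 + 0.5525·300) / 0.481375 = 228.95 / 0.481375 ≈ 475.62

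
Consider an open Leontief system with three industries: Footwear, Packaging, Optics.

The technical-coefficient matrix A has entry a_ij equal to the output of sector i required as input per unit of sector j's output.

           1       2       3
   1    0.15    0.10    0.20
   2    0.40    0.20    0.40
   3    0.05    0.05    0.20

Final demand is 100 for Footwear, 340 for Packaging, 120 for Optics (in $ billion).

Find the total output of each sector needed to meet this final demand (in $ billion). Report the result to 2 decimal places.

I − A =
  [   0.85    -0.10    -0.20]
  [  -0.40     0.80    -0.40]
  [  -0.05    -0.05     0.80]
Cofactors of I−A, C_ij = (−1)^(i+j)·(minor ij) (rows/columns in the sector order above):
  C_11 = (0.80)(0.80) − (-0.40)(-0.05) = 0.6200
  C_12 = −[(-0.40)(0.80) − (-0.40)(-0.05)] = 0.3400
  C_13 = (-0.40)(-0.05) − (0.80)(-0.05) = 0.0600
  C_21 = −[(-0.10)(0.80) − (-0.20)(-0.05)] = 0.0900
  C_22 = (0.85)(0.80) − (-0.20)(-0.05) = 0.6700
  C_23 = −[(0.85)(-0.05) − (-0.10)(-0.05)] = 0.0475
  C_31 = (-0.10)(-0.40) − (-0.20)(0.80) = 0.2000
  C_32 = −[(0.85)(-0.40) − (-0.20)(-0.40)] = 0.4200
  C_33 = (0.85)(0.80) − (-0.10)(-0.40) = 0.6400
det(I−A) = Σ_j (I−A)_1j·C_1j = (0.85)(0.6200) + (-0.10)(0.3400) + (-0.20)(0.0600) = 0.4810
adj(I−A) = Cᵀ =
  [ 0.6200   0.0900   0.2000]
  [ 0.3400   0.6700   0.4200]
  [ 0.0600   0.0475   0.6400]
(I − A)⁻¹ = adj(I−A) / det(I−A) ≈
  [   1.2890     0.1871     0.4158]
  [   0.7069     1.3929     0.8732]
  [   0.1247     0.0988     1.3306]
x = (I − A)⁻¹ d = adj(I−A)·d / det(I−A), with det(I−A) = 0.4810:
  x_1 = (0.6200·100 + 0.0900·340 + 0.2000·120) / 0.4810 = 116.60 / 0.4810 ≈ 242.41
  x_2 = (0.3400·100 + 0.6700·340 + 0.4200·120) / 0.4810 = 312.20 / 0.4810 ≈ 649.06
  x_3 = (0.0600·100 + 0.0475·340 + 0.6400·120) / 0.4810 = 98.95 / 0.4810 ≈ 205.72

x_1 = 242.41, x_2 = 649.06, x_3 = 205.72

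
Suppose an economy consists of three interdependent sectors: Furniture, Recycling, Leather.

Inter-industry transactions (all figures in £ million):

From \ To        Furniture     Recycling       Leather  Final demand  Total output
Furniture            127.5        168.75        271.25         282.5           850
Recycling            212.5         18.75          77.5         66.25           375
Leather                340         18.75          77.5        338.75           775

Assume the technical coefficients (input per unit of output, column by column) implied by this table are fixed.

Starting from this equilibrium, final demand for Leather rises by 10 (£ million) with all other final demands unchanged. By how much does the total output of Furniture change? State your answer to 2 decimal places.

Technical coefficients a_ij = z_ij / X_j:
  a_11 = 127.5/850 = 0.15, a_21 = 212.5/850 = 0.25, a_31 = 340/850 = 0.40
  a_12 = 168.75/375 = 0.45, a_22 = 18.75/375 = 0.05, a_32 = 18.75/375 = 0.05
  a_13 = 271.25/775 = 0.35, a_23 = 77.5/775 = 0.10, a_33 = 77.5/775 = 0.10
I − A =
  [   0.85    -0.45    -0.35]
  [  -0.25     0.95    -0.10]
  [  -0.40    -0.05     0.90]
Cofactors of I−A, C_ij = (−1)^(i+j)·(minor ij) (rows/columns in the sector order above):
  C_11 = (0.95)(0.90) − (-0.10)(-0.05) = 0.8500
  C_12 = −[(-0.25)(0.90) − (-0.10)(-0.40)] = 0.2650
  C_13 = (-0.25)(-0.05) − (0.95)(-0.40) = 0.3925
  C_21 = −[(-0.45)(0.90) − (-0.35)(-0.05)] = 0.4225
  C_22 = (0.85)(0.90) − (-0.35)(-0.40) = 0.6250
  C_23 = −[(0.85)(-0.05) − (-0.45)(-0.40)] = 0.2225
  C_31 = (-0.45)(-0.10) − (-0.35)(0.95) = 0.3775
  C_32 = −[(0.85)(-0.10) − (-0.35)(-0.25)] = 0.1725
  C_33 = (0.85)(0.95) − (-0.45)(-0.25) = 0.6950
det(I−A) = Σ_j (I−A)_1j·C_1j = (0.85)(0.8500) + (-0.45)(0.2650) + (-0.35)(0.3925) = 0.465875
adj(I−A) = Cᵀ =
  [ 0.8500   0.4225   0.3775]
  [ 0.2650   0.6250   0.1725]
  [ 0.3925   0.2225   0.6950]
(I − A)⁻¹ = adj(I−A) / det(I−A) ≈
  [   1.8245     0.9069     0.8103]
  [   0.5688     1.3416     0.3703]
  [   0.8425     0.4776     1.4918]
Δx = (I − A)⁻¹ Δd with Δd having +10 in the Leather component and 0 elsewhere.
So Δx_1 = L_13 · (+10), where L_13 = adj(I−A)_13 / det(I−A) = 0.3775 / 0.465875.
Δx_1 = 0.3775 × (+10) / 0.465875 = 3.775 / 0.465875 ≈ 8.10.

Δx_1 = 8.10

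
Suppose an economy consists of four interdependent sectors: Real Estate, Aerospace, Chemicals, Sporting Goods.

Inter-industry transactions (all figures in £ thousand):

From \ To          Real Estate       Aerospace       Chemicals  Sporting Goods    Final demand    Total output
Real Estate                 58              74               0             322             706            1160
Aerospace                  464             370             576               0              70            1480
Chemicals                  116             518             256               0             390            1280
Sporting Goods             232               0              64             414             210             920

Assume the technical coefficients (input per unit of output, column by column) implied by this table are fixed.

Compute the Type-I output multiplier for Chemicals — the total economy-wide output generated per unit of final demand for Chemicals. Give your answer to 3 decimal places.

Technical coefficients a_ij = z_ij / X_j:
  a_11 = 58/1160 = 0.05, a_21 = 464/1160 = 0.40, a_31 = 116/1160 = 0.10, a_41 = 232/1160 = 0.20
  a_12 = 74/1480 = 0.05, a_22 = 370/1480 = 0.25, a_32 = 518/1480 = 0.35, a_42 = 0/1480 = 0.00
  a_13 = 0/1280 = 0.00, a_23 = 576/1280 = 0.45, a_33 = 256/1280 = 0.20, a_43 = 64/1280 = 0.05
  a_14 = 322/920 = 0.35, a_24 = 0/920 = 0.00, a_34 = 0/920 = 0.00, a_44 = 414/920 = 0.45
I − A =
  [   0.95    -0.05     0.00    -0.35]
  [  -0.40     0.75    -0.45     0.00]
  [  -0.10    -0.35     0.80     0.00]
  [  -0.20     0.00    -0.05     0.55]
Compute the cofactors C_ij = (−1)^(i+j)·(3×3 minor ij) of I−A; the adjugate is their transpose:
adj(I−A) = Cᵀ =
  [ 0.243375   0.028125   0.025500   0.154875]
  [ 0.200750   0.360250   0.210625   0.127750]
  [ 0.118250   0.161125   0.328375   0.075250]
  [ 0.099250   0.024875   0.039125   0.402125]
det(I−A) = Σ_j (I−A)_1j·C_1j = (0.95)(0.243375) + (-0.05)(0.200750) + (0.00)(0.118250) + (-0.35)(0.099250) = 0.18643125
(I − A)⁻¹ = adj(I−A) / det(I−A) ≈
  [   1.3054     0.1509     0.1368     0.8307]
  [   1.0768     1.9323     1.1298     0.6852]
  [   0.6343     0.8643     1.7614     0.4036]
  [   0.5324     0.1334     0.2099     2.1570]
The output multiplier for sector j is the column-j sum of the Leontief inverse (I − A)⁻¹ = adj(I−A) / det(I−A).
Column 3 of adj(I−A): (0.025500, 0.210625, 0.328375, 0.039125); det(I−A) = 0.18643125.
m_3 = (0.025500 + 0.210625 + 0.328375 + 0.039125) / 0.18643125 = 0.603625 / 0.18643125 ≈ 3.238.

m_3 = 3.238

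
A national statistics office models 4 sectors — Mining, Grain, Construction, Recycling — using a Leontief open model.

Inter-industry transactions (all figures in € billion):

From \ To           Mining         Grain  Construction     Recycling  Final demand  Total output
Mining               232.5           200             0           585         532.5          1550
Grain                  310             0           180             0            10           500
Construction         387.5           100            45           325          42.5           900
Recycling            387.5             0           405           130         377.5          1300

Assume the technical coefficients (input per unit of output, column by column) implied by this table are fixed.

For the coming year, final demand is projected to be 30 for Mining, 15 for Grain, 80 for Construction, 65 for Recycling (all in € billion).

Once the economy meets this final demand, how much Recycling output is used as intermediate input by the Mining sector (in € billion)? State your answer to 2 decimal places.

Technical coefficients a_ij = z_ij / X_j:
  a_MM = 232.5/1550 = 0.15, a_GM = 310/1550 = 0.20, a_CM = 387.5/1550 = 0.25, a_RM = 387.5/1550 = 0.25
  a_MG = 200/500 = 0.40, a_GG = 0/500 = 0.00, a_CG = 100/500 = 0.20, a_RG = 0/500 = 0.00
  a_MC = 0/900 = 0.00, a_GC = 180/900 = 0.20, a_CC = 45/900 = 0.05, a_RC = 405/900 = 0.45
  a_MR = 585/1300 = 0.45, a_GR = 0/1300 = 0.00, a_CR = 325/1300 = 0.25, a_RR = 130/1300 = 0.10
I − A =
  [   0.85    -0.40     0.00    -0.45]
  [  -0.20     1.00    -0.20     0.00]
  [  -0.25    -0.20     0.95    -0.25]
  [  -0.25     0.00    -0.45     0.90]
Compute the cofactors C_ij = (−1)^(i+j)·(3×3 minor ij) of I−A; the adjugate is their transpose:
adj(I−A) = Cᵀ =
  [ 0.706500   0.337500   0.274500   0.429500]
  [ 0.206000   0.473625   0.171000   0.150500]
  [ 0.323500   0.245500   0.580500   0.323000]
  [ 0.358000   0.216500   0.366500   0.677500]
det(I−A) = Σ_j (I−A)_1j·C_1j = (0.85)(0.706500) + (-0.40)(0.206000) + (0.00)(0.323500) + (-0.45)(0.358000) = 0.357025
(I − A)⁻¹ = adj(I−A) / det(I−A) ≈
  [   1.9789     0.9453     0.7689     1.2030]
  [   0.5770     1.3266     0.4790     0.4215]
  [   0.9061     0.6876     1.6259     0.9047]
  [   1.0027     0.6064     1.0265     1.8976]
First solve x = (I − A)⁻¹ d = adj(I−A)·d / det(I−A); in particular x_M = (0.706500·30 + 0.337500·15 + 0.274500·80 + 0.429500·65) / 0.357025 = 76.135 / 0.357025 ≈ 213.2484.
Intermediate flow from R to M: z_RM = a_RM · x_M = 0.25 × 76.135 / 0.357025 = 19.03375 / 0.357025 ≈ 53.31.

z_RM = 53.31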